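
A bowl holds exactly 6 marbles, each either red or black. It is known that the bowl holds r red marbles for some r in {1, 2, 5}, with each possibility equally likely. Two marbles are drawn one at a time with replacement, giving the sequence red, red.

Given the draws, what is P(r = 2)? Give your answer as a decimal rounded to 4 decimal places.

0.1333

Under each hypothesis, the probability of the observed sequence is: P(data | r = 1) = (1/6)(1/6) = 1/36; P(data | r = 2) = (2/6)(2/6) = 1/9; P(data | r = 5) = (5/6)(5/6) = 25/36.
Weighting by the prior gives 1/3 · 1/36 = 1/108, 1/3 · 1/9 = 1/27, 1/3 · 25/36 = 25/108; these sum to 5/18.
Hence P(r = 2 | data) = (1/27) / (5/18) = 2/15.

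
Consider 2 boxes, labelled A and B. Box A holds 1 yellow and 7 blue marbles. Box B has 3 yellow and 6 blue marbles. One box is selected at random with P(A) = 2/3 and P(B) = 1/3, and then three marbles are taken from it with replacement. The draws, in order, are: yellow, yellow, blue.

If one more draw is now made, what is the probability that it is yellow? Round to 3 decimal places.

0.277

The likelihood of the observed sequence under each hypothesis: P(data | box A) = (1/8)(1/8)(7/8) = 0.013672; P(data | box B) = (3/9)(3/9)(6/9) = 0.074074.
Weighting by the prior gives 2/3 · 0.013672 = 0.0091146, 1/3 · 0.074074 = 0.024691; summing to 0.033806.
Normalising, the posterior is P(box A | data) = 0.26961, P(box B | data) = 0.73039.
The predictive probability is P(yellow next | data) = (1/8)(0.26961) + (1/3)(0.73039) = 0.27716.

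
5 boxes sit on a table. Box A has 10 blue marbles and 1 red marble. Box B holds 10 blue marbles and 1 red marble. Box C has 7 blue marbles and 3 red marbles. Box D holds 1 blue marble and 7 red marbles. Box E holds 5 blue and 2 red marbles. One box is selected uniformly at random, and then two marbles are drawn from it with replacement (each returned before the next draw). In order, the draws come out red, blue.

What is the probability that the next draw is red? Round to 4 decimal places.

For each hypothesis, P(data | H) works out to: P(data | box A) = (1/11)(10/11) = 0.082645; P(data | box B) = (1/11)(10/11) = 0.082645; P(data | box C) = (3/10)(7/10) = 0.21; P(data | box D) = (7/8)(1/8) = 0.10938; P(data | box E) = (2/7)(5/7) = 0.20408.
The prior-weighted likelihoods are 1/5 · 0.082645 = 0.016529, 1/5 · 0.082645 = 0.016529, 1/5 · 0.21 = 0.042, 1/5 · 0.10938 = 0.021875, 1/5 · 0.20408 = 0.040816; with total 0.13775.
Normalising, the posterior is P(box A | data) = 0.11999, P(box B | data) = 0.11999, P(box C | data) = 0.3049, P(box D | data) = 0.1588, P(box E | data) = 0.29631.
The predictive probability is P(red next | data) = (1/11)(0.11999) + (1/11)(0.11999) + (3/10)(0.3049) + (7/8)(0.1588) + (2/7)(0.29631) = 0.3369.

0.3369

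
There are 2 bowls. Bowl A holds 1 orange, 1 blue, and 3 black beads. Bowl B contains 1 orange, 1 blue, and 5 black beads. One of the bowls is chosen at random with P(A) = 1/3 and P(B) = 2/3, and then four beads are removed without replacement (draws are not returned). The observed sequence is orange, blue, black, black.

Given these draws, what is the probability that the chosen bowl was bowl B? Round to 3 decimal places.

0.488

Under each hypothesis, the probability of the observed sequence is: P(data | bowl A) = (1/5)(1/4)(3/3)(2/2) = 0.05; P(data | bowl B) = (1/7)(1/6)(5/5)(4/4) = 0.02381.
Multiplying each by its prior: 1/3 · 0.05 = 0.016667, 2/3 · 0.02381 = 0.015873; these sum to 0.03254.
Therefore the posterior P(bowl B | data) = (0.015873) / (0.03254) = 0.4878.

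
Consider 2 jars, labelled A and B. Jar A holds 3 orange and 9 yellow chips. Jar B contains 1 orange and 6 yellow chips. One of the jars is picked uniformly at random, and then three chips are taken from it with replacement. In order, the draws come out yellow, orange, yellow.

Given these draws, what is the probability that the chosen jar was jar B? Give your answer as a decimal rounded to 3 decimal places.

0.427

The likelihood of the observed sequence under each hypothesis: P(data | jar A) = (9/12)(3/12)(9/12) = 0.14062; P(data | jar B) = (6/7)(1/7)(6/7) = 0.10496.
The prior-weighted likelihoods are 1/2 · 0.14062 = 0.070312, 1/2 · 0.10496 = 0.052478; summing to 0.12279.
So P(jar B | data) = (0.052478) / (0.12279) = 0.42738.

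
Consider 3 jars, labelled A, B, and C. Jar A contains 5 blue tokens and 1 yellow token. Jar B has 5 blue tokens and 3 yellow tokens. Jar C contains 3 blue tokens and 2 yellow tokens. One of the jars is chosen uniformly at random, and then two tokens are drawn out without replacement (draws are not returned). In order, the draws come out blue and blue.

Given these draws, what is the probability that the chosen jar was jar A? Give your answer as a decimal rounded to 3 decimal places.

Compute the likelihood of the observed sequence for each case: P(data | jar A) = (5/6)(4/5) = 2/3; P(data | jar B) = (5/8)(4/7) = 5/14; P(data | jar C) = (3/5)(2/4) = 3/10.
Weighting by the prior gives 1/3 · 2/3 = 2/9, 1/3 · 5/14 = 5/42, 1/3 · 3/10 = 1/10; these sum to 139/315.
So P(jar A | data) = (2/9) / (139/315) = 70/139.

0.504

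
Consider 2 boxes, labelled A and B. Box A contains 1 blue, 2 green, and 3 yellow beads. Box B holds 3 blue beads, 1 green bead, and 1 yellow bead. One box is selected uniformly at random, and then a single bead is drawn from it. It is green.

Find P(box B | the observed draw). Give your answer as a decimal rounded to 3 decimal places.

Under each hypothesis, the probability of this draw is: P(data | box A) = (2/6) = 1/3; P(data | box B) = (1/5) = 1/5.
Weighting by the prior gives 1/2 · 1/3 = 1/6, 1/2 · 1/5 = 1/10; these sum to 4/15.
By Bayes' rule, P(box B | data) = (1/10) / (4/15) = 3/8.

0.375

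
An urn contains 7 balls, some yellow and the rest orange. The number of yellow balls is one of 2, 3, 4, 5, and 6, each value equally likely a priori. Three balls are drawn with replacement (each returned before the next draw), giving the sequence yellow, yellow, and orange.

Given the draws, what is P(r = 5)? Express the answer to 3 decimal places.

0.263

Under each hypothesis, the probability of the observed sequence is: P(data | r = 2) = (2/7)(2/7)(5/7) = 0.058309; P(data | r = 3) = (3/7)(3/7)(4/7) = 0.10496; P(data | r = 4) = (4/7)(4/7)(3/7) = 0.13994; P(data | r = 5) = (5/7)(5/7)(2/7) = 0.14577; P(data | r = 6) = (6/7)(6/7)(1/7) = 0.10496.
Multiplying each by its prior: 1/5 · 0.058309 = 0.011662, 1/5 · 0.10496 = 0.020991, 1/5 · 0.13994 = 0.027988, 1/5 · 0.14577 = 0.029155, 1/5 · 0.10496 = 0.020991; with total 0.11079.
Hence P(r = 5 | data) = (0.029155) / (0.11079) = 0.26316.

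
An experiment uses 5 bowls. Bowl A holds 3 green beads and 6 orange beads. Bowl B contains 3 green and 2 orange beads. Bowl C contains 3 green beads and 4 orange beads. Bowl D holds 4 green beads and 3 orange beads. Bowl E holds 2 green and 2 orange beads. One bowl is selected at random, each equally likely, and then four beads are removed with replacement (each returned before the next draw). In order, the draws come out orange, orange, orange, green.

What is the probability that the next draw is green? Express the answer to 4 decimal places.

Under each hypothesis, the probability of the observed sequence is: P(data | bowl A) = (6/9)(6/9)(6/9)(3/9) = 0.098765; P(data | bowl B) = (2/5)(2/5)(2/5)(3/5) = 0.0384; P(data | bowl C) = (4/7)(4/7)(4/7)(3/7) = 0.079967; P(data | bowl D) = (3/7)(3/7)(3/7)(4/7) = 0.044981; P(data | bowl E) = (2/4)(2/4)(2/4)(2/4) = 0.0625.
The prior-weighted likelihoods are 1/5 · 0.098765 = 0.019753, 1/5 · 0.0384 = 0.00768, 1/5 · 0.079967 = 0.015993, 1/5 · 0.044981 = 0.0089963, 1/5 · 0.0625 = 0.0125; summing to 0.064923.
The posterior is then P(bowl A | data) = 0.30426, P(bowl B | data) = 0.11829, P(bowl C | data) = 0.24634, P(bowl D | data) = 0.13857, P(bowl E | data) = 0.19254.
Averaging over the posterior, P(green next | data) = (1/3)(0.30426) + (3/5)(0.11829) + (3/7)(0.24634) + (4/7)(0.13857) + (1/2)(0.19254) = 0.45342.

0.4534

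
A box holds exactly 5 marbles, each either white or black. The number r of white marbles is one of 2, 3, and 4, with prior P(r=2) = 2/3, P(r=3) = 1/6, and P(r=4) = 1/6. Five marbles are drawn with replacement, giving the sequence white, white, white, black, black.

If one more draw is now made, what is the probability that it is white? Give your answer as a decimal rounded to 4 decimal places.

0.5026

Compute the likelihood of the observed sequence for each case: P(data | r = 2) = (2/5)(2/5)(2/5)(3/5)(3/5) = 0.02304; P(data | r = 3) = (3/5)(3/5)(3/5)(2/5)(2/5) = 0.03456; P(data | r = 4) = (4/5)(4/5)(4/5)(1/5)(1/5) = 0.02048.
The prior-weighted likelihoods are 2/3 · 0.02304 = 0.01536, 1/6 · 0.03456 = 0.00576, 1/6 · 0.02048 = 0.0034133; these sum to 0.024533.
Dividing through by the total gives posterior P(r = 2 | data) = 0.62609, P(r = 3 | data) = 0.23478, P(r = 4 | data) = 0.13913.
Averaging over the posterior, P(white next | data) = (2/5)(0.62609) + (3/5)(0.23478) + (4/5)(0.13913) = 0.50261.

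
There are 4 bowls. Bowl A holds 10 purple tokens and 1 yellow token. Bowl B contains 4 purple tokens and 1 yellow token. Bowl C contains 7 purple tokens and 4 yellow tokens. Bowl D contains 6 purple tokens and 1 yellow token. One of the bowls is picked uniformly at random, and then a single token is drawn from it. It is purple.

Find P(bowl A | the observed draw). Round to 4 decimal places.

Under each hypothesis, the probability of this draw is: P(data | bowl A) = (10/11) = 0.90909; P(data | bowl B) = (4/5) = 0.8; P(data | bowl C) = (7/11) = 0.63636; P(data | bowl D) = (6/7) = 0.85714.
Weighting by the prior gives 1/4 · 0.90909 = 0.22727, 1/4 · 0.8 = 0.2, 1/4 · 0.63636 = 0.15909, 1/4 · 0.85714 = 0.21429; these sum to 0.80065.
So P(bowl A | data) = (0.22727) / (0.80065) = 0.28386.

0.2839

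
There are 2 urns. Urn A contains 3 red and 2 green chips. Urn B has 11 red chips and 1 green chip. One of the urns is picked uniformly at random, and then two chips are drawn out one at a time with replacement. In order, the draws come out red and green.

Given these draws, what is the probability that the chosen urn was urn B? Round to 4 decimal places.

Compute the likelihood of the observed sequence for each case: P(data | urn A) = (3/5)(2/5) = 0.24; P(data | urn B) = (11/12)(1/12) = 0.076389.
Weighting by the prior gives 1/2 · 0.24 = 0.12, 1/2 · 0.076389 = 0.038194; with total 0.15819.
So P(urn B | data) = (0.038194) / (0.15819) = 0.24144.

0.2414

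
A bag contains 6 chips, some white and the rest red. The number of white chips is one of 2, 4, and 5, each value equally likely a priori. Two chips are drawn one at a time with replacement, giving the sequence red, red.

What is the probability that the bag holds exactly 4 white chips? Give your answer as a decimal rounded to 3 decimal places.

0.190

For each hypothesis, P(data | H) works out to: P(data | r = 2) = (4/6)(4/6) = 4/9; P(data | r = 4) = (2/6)(2/6) = 1/9; P(data | r = 5) = (1/6)(1/6) = 1/36.
The prior-weighted likelihoods are 1/3 · 4/9 = 4/27, 1/3 · 1/9 = 1/27, 1/3 · 1/36 = 1/108; with total 7/36.
Therefore the posterior P(r = 4 | data) = (1/27) / (7/36) = 4/21.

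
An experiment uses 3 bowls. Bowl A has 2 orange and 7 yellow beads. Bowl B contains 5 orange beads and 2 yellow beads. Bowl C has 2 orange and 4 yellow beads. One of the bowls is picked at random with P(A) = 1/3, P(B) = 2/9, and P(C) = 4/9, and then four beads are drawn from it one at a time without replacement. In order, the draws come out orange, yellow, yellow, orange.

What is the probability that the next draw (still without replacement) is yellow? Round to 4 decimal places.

0.7861

Compute the likelihood of the observed sequence for each case: P(data | bowl A) = (2/9)(7/8)(6/7)(1/6) = 0.027778; P(data | bowl B) = (5/7)(2/6)(1/5)(4/4) = 0.047619; P(data | bowl C) = (2/6)(4/5)(3/4)(1/3) = 0.066667.
Weighting by the prior gives 1/3 · 0.027778 = 0.0092593, 2/9 · 0.047619 = 0.010582, 4/9 · 0.066667 = 0.02963; these sum to 0.049471.
Normalising, the posterior is P(bowl A | data) = 0.18717, P(bowl B | data) = 0.2139, P(bowl C | data) = 0.59893.
Averaging over the posterior, P(yellow next | data) = (1)(0.18717) + (0)(0.2139) + (1)(0.59893) = 0.7861.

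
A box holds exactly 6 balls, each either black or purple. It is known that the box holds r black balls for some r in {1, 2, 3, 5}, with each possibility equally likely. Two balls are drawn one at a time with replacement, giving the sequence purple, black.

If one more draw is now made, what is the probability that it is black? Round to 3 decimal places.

For each hypothesis, P(data | H) works out to: P(data | r = 1) = (5/6)(1/6) = 5/36; P(data | r = 2) = (4/6)(2/6) = 2/9; P(data | r = 3) = (3/6)(3/6) = 1/4; P(data | r = 5) = (1/6)(5/6) = 5/36.
Multiplying each by its prior: 1/4 · 5/36 = 5/144, 1/4 · 2/9 = 1/18, 1/4 · 1/4 = 1/16, 1/4 · 5/36 = 5/144; summing to 3/16.
Dividing through by the total gives posterior P(r = 1 | data) = 5/27, P(r = 2 | data) = 8/27, P(r = 3 | data) = 1/3, P(r = 5 | data) = 5/27.
The predictive probability is P(black next | data) = (1/6)(5/27) + (1/3)(8/27) + (1/2)(1/3) + (5/6)(5/27) = 73/162.

0.451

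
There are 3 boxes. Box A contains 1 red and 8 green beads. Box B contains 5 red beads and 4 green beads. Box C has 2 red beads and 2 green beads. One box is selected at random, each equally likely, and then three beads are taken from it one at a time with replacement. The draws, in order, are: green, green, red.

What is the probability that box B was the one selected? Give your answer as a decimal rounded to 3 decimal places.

Under each hypothesis, the probability of the observed sequence is: P(data | box A) = (8/9)(8/9)(1/9) = 0.087791; P(data | box B) = (4/9)(4/9)(5/9) = 0.10974; P(data | box C) = (2/4)(2/4)(2/4) = 0.125.
Multiplying each by its prior: 1/3 · 0.087791 = 0.029264, 1/3 · 0.10974 = 0.03658, 1/3 · 0.125 = 0.041667; summing to 0.10751.
Therefore the posterior P(box B | data) = (0.03658) / (0.10751) = 0.34024.

0.340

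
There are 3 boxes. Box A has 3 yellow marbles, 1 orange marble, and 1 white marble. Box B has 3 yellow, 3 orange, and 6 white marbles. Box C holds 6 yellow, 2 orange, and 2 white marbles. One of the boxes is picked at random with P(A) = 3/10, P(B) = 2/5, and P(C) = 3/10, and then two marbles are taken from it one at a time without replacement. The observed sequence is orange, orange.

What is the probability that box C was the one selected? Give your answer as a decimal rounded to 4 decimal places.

The likelihood of the observed sequence under each hypothesis: P(data | box A) = (1/5)(0/4) = 0; P(data | box B) = (3/12)(2/11) = 0.045455; P(data | box C) = (2/10)(1/9) = 0.022222.
The prior-weighted likelihoods are 3/10 · 0 = 0, 2/5 · 0.045455 = 0.018182, 3/10 · 0.022222 = 0.0066667; summing to 0.024848.
By Bayes' rule, P(box C | data) = (0.0066667) / (0.024848) = 0.26829.

0.2683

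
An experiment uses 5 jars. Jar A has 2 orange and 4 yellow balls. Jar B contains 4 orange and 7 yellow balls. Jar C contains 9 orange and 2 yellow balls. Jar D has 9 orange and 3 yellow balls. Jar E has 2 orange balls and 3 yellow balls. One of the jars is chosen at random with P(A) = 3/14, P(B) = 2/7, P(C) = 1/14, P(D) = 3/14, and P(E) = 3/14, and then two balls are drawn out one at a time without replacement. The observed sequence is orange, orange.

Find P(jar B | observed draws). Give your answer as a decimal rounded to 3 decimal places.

0.135

The likelihood of the observed sequence under each hypothesis: P(data | jar A) = (2/6)(1/5) = 1/15; P(data | jar B) = (4/11)(3/10) = 6/55; P(data | jar C) = (9/11)(8/10) = 36/55; P(data | jar D) = (9/12)(8/11) = 6/11; P(data | jar E) = (2/5)(1/4) = 1/10.
The prior-weighted likelihoods are 3/14 · 1/15 = 1/70, 2/7 · 6/55 = 12/385, 1/14 · 36/55 = 18/385, 3/14 · 6/11 = 9/77, 3/14 · 1/10 = 3/140; summing to 71/308.
Hence P(jar B | data) = (12/385) / (71/308) = 48/355.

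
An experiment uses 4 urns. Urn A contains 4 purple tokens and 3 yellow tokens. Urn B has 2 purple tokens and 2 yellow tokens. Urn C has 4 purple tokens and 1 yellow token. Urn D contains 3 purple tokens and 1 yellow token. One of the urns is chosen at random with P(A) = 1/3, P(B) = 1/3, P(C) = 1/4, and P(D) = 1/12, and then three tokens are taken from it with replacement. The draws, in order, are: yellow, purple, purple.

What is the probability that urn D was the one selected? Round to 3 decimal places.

Under each hypothesis, the probability of the observed sequence is: P(data | urn A) = (3/7)(4/7)(4/7) = 0.13994; P(data | urn B) = (2/4)(2/4)(2/4) = 0.125; P(data | urn C) = (1/5)(4/5)(4/5) = 0.128; P(data | urn D) = (1/4)(3/4)(3/4) = 0.14062.
Multiplying each by its prior: 1/3 · 0.13994 = 0.046647, 1/3 · 0.125 = 0.041667, 1/4 · 0.128 = 0.032, 1/12 · 0.14062 = 0.011719; summing to 0.13203.
So P(urn D | data) = (0.011719) / (0.13203) = 0.088756.

0.089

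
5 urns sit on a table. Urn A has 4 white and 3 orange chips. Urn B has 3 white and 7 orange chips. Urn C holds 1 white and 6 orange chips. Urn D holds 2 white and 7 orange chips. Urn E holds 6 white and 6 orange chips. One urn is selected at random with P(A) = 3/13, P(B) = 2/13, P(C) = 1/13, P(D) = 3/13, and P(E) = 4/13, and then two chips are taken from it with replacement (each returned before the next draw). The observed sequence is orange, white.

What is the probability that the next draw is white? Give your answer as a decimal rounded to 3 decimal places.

0.422

The likelihood of the observed sequence under each hypothesis: P(data | urn A) = (3/7)(4/7) = 0.2449; P(data | urn B) = (7/10)(3/10) = 0.21; P(data | urn C) = (6/7)(1/7) = 0.12245; P(data | urn D) = (7/9)(2/9) = 0.17284; P(data | urn E) = (6/12)(6/12) = 0.25.
The prior-weighted likelihoods are 3/13 · 0.2449 = 0.056515, 2/13 · 0.21 = 0.032308, 1/13 · 0.12245 = 0.0094192, 3/13 · 0.17284 = 0.039886, 4/13 · 0.25 = 0.076923; these sum to 0.21505.
Dividing through by the total gives posterior P(urn A | data) = 0.2628, P(urn B | data) = 0.15023, P(urn C | data) = 0.0438, P(urn D | data) = 0.18547, P(urn E | data) = 0.3577.
So P(white next | data) = Σ P(white next | H) P(H | data) = (4/7)(0.2628) + (3/10)(0.15023) + (1/7)(0.0438) + (2/9)(0.18547) + (1/2)(0.3577) = 0.42156.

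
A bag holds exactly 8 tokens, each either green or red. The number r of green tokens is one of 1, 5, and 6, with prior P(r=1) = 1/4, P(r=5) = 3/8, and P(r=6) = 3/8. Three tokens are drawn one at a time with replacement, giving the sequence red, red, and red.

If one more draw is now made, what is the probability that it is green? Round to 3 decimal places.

Under each hypothesis, the probability of the observed sequence is: P(data | r = 1) = (7/8)(7/8)(7/8) = 0.66992; P(data | r = 5) = (3/8)(3/8)(3/8) = 0.052734; P(data | r = 6) = (2/8)(2/8)(2/8) = 0.015625.
Multiplying each by its prior: 1/4 · 0.66992 = 0.16748, 3/8 · 0.052734 = 0.019775, 3/8 · 0.015625 = 0.0058594; summing to 0.19312.
The posterior is then P(r = 1 | data) = 0.86726, P(r = 5 | data) = 0.1024, P(r = 6 | data) = 0.030341.
The predictive probability is P(green next | data) = (1/8)(0.86726) + (5/8)(0.1024) + (3/4)(0.030341) = 0.19516.

0.195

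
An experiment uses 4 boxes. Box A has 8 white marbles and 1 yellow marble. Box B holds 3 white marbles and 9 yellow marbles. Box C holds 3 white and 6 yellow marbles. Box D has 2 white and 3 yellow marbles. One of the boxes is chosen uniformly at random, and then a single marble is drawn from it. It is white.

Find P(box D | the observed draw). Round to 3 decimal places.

Under each hypothesis, the probability of this draw is: P(data | box A) = (8/9) = 8/9; P(data | box B) = (3/12) = 1/4; P(data | box C) = (3/9) = 1/3; P(data | box D) = (2/5) = 2/5.
Multiplying each by its prior: 1/4 · 8/9 = 2/9, 1/4 · 1/4 = 1/16, 1/4 · 1/3 = 1/12, 1/4 · 2/5 = 1/10; these sum to 337/720.
Therefore the posterior P(box D | data) = (1/10) / (337/720) = 72/337.

0.214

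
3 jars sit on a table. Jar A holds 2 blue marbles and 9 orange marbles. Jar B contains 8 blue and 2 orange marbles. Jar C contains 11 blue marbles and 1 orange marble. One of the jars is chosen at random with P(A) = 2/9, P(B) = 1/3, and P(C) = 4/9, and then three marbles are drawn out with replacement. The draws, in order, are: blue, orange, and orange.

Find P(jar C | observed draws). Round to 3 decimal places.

0.070

Compute the likelihood of the observed sequence for each case: P(data | jar A) = (2/11)(9/11)(9/11) = 0.12171; P(data | jar B) = (8/10)(2/10)(2/10) = 0.032; P(data | jar C) = (11/12)(1/12)(1/12) = 0.0063657.
Weighting by the prior gives 2/9 · 0.12171 = 0.027047, 1/3 · 0.032 = 0.010667, 4/9 · 0.0063657 = 0.0028292; with total 0.040543.
Therefore the posterior P(jar C | data) = (0.0028292) / (0.040543) = 0.069783.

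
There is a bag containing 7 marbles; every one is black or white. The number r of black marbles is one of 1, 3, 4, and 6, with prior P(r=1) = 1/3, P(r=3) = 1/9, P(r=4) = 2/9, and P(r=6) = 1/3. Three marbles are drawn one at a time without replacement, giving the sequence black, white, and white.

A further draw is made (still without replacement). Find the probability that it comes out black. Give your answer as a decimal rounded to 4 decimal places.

0.3103

Under each hypothesis, the probability of the observed sequence is: P(data | r = 1) = (1/7)(6/6)(5/5) = 1/7; P(data | r = 3) = (3/7)(4/6)(3/5) = 6/35; P(data | r = 4) = (4/7)(3/6)(2/5) = 4/35; P(data | r = 6) = (6/7)(1/6)(0/5) = 0.
Weighting by the prior gives 1/3 · 1/7 = 1/21, 1/9 · 6/35 = 2/105, 2/9 · 4/35 = 8/315, 1/3 · 0 = 0; with total 29/315.
Normalising, the posterior is P(r = 1 | data) = 15/29, P(r = 3 | data) = 6/29, P(r = 4 | data) = 8/29, P(r = 6 | data) = 0.
So P(black next | data) = Σ P(black next | H) P(H | data) = (0)(15/29) + (1/2)(6/29) + (3/4)(8/29) = 9/29.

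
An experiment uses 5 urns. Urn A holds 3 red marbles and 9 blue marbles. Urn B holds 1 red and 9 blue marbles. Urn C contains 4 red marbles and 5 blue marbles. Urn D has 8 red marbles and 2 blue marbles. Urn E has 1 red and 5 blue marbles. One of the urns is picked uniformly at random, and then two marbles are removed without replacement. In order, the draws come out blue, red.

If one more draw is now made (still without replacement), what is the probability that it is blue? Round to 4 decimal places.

For each hypothesis, P(data | H) works out to: P(data | urn A) = (9/12)(3/11) = 0.20455; P(data | urn B) = (9/10)(1/9) = 0.1; P(data | urn C) = (5/9)(4/8) = 0.27778; P(data | urn D) = (2/10)(8/9) = 0.17778; P(data | urn E) = (5/6)(1/5) = 0.16667.
The prior-weighted likelihoods are 1/5 · 0.20455 = 0.040909, 1/5 · 0.1 = 0.02, 1/5 · 0.27778 = 0.055556, 1/5 · 0.17778 = 0.035556, 1/5 · 0.16667 = 0.033333; summing to 0.18535.
Normalising, the posterior is P(urn A | data) = 0.22071, P(urn B | data) = 0.1079, P(urn C | data) = 0.29973, P(urn D | data) = 0.19183, P(urn E | data) = 0.17984.
Averaging over the posterior, P(blue next | data) = (4/5)(0.22071) + (1)(0.1079) + (4/7)(0.29973) + (1/8)(0.19183) + (1)(0.17984) = 0.65956.

0.6596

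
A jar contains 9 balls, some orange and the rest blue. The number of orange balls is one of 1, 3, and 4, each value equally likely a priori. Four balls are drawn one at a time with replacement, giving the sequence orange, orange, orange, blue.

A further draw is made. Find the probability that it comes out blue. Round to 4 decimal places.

0.5977

Compute the likelihood of the observed sequence for each case: P(data | r = 1) = (1/9)(1/9)(1/9)(8/9) = 0.0012193; P(data | r = 3) = (3/9)(3/9)(3/9)(6/9) = 0.024691; P(data | r = 4) = (4/9)(4/9)(4/9)(5/9) = 0.048773.
Weighting by the prior gives 1/3 · 0.0012193 = 0.00040644, 1/3 · 0.024691 = 0.0082305, 1/3 · 0.048773 = 0.016258; these sum to 0.024895.
Dividing through by the total gives posterior P(r = 1 | data) = 0.016327, P(r = 3 | data) = 0.33061, P(r = 4 | data) = 0.65306.
So P(blue next | data) = Σ P(blue next | H) P(H | data) = (8/9)(0.016327) + (2/3)(0.33061) + (5/9)(0.65306) = 0.59773.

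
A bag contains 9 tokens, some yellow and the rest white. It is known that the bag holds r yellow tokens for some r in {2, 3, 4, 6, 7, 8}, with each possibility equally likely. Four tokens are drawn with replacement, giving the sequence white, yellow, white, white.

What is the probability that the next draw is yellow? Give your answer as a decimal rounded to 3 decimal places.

0.364

Under each hypothesis, the probability of the observed sequence is: P(data | r = 2) = (7/9)(2/9)(7/9)(7/9) = 0.10456; P(data | r = 3) = (6/9)(3/9)(6/9)(6/9) = 0.098765; P(data | r = 4) = (5/9)(4/9)(5/9)(5/9) = 0.076208; P(data | r = 6) = (3/9)(6/9)(3/9)(3/9) = 0.024691; P(data | r = 7) = (2/9)(7/9)(2/9)(2/9) = 0.0085353; P(data | r = 8) = (1/9)(8/9)(1/9)(1/9) = 0.0012193.
Multiplying each by its prior: 1/6 · 0.10456 = 0.017426, 1/6 · 0.098765 = 0.016461, 1/6 · 0.076208 = 0.012701, 1/6 · 0.024691 = 0.0041152, 1/6 · 0.0085353 = 0.0014225, 1/6 · 0.0012193 = 0.00020322; with total 0.052329.
Dividing through by the total gives posterior P(r = 2 | data) = 0.33301, P(r = 3 | data) = 0.31456, P(r = 4 | data) = 0.24272, P(r = 6 | data) = 0.078641, P(r = 7 | data) = 0.027184, P(r = 8 | data) = 0.0038835.
Averaging over the posterior, P(yellow next | data) = (2/9)(0.33301) + (1/3)(0.31456) + (4/9)(0.24272) + (2/3)(0.078641) + (7/9)(0.027184) + (8/9)(0.0038835) = 0.36375.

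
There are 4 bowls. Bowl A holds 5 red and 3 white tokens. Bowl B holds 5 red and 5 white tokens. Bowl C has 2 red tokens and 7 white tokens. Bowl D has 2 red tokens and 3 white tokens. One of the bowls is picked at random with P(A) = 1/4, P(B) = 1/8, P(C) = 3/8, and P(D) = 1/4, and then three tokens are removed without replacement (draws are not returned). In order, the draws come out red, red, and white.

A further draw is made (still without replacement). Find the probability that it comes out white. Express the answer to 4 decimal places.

The likelihood of the observed sequence under each hypothesis: P(data | bowl A) = (5/8)(4/7)(3/6) = 0.17857; P(data | bowl B) = (5/10)(4/9)(5/8) = 0.13889; P(data | bowl C) = (2/9)(1/8)(7/7) = 0.027778; P(data | bowl D) = (2/5)(1/4)(3/3) = 0.1.
Multiplying each by its prior: 1/4 · 0.17857 = 0.044643, 1/8 · 0.13889 = 0.017361, 3/8 · 0.027778 = 0.010417, 1/4 · 0.1 = 0.025; summing to 0.097421.
Dividing through by the total gives posterior P(bowl A | data) = 0.45825, P(bowl B | data) = 0.17821, P(bowl C | data) = 0.10692, P(bowl D | data) = 0.25662.
Averaging over the posterior, P(white next | data) = (2/5)(0.45825) + (4/7)(0.17821) + (1)(0.10692) + (1)(0.25662) = 0.64868.

0.6487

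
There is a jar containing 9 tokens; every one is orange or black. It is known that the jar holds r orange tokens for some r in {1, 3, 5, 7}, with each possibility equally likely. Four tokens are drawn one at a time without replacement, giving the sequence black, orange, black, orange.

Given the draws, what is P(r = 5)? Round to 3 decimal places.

The likelihood of the observed sequence under each hypothesis: P(data | r = 1) = (8/9)(1/8)(7/7)(0/6) = 0; P(data | r = 3) = (6/9)(3/8)(5/7)(2/6) = 5/84; P(data | r = 5) = (4/9)(5/8)(3/7)(4/6) = 5/63; P(data | r = 7) = (2/9)(7/8)(1/7)(6/6) = 1/36.
The prior-weighted likelihoods are 1/4 · 0 = 0, 1/4 · 5/84 = 5/336, 1/4 · 5/63 = 5/252, 1/4 · 1/36 = 1/144; with total 1/24.
So P(r = 5 | data) = (5/252) / (1/24) = 10/21.

0.476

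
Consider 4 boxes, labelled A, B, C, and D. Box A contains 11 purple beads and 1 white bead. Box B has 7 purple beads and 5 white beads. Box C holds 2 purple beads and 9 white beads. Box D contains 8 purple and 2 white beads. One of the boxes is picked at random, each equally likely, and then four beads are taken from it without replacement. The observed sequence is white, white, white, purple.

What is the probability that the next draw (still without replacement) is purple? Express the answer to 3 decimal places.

0.275

For each hypothesis, P(data | H) works out to: P(data | box A) = (1/12)(0/11) = 0; P(data | box B) = (5/12)(4/11)(3/10)(7/9) = 0.035354; P(data | box C) = (9/11)(8/10)(7/9)(2/8) = 0.12727; P(data | box D) = (2/10)(1/9)(0/8) = 0.
Multiplying each by its prior: 1/4 · 0 = 0, 1/4 · 0.035354 = 0.0088384, 1/4 · 0.12727 = 0.031818, 1/4 · 0 = 0; with total 0.040657.
The posterior is then P(box A | data) = 0, P(box B | data) = 0.21739, P(box C | data) = 0.78261, P(box D | data) = 0.
Averaging over the posterior, P(purple next | data) = (3/4)(0.21739) + (1/7)(0.78261) = 0.27484.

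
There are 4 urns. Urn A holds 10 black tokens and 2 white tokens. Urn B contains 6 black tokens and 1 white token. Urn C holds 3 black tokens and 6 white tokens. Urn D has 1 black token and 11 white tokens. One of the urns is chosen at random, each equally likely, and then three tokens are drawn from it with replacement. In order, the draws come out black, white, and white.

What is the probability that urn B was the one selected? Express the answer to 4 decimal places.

Under each hypothesis, the probability of the observed sequence is: P(data | urn A) = (10/12)(2/12)(2/12) = 0.023148; P(data | urn B) = (6/7)(1/7)(1/7) = 0.017493; P(data | urn C) = (3/9)(6/9)(6/9) = 0.14815; P(data | urn D) = (1/12)(11/12)(11/12) = 0.070023.
Weighting by the prior gives 1/4 · 0.023148 = 0.005787, 1/4 · 0.017493 = 0.0043732, 1/4 · 0.14815 = 0.037037, 1/4 · 0.070023 = 0.017506; these sum to 0.064703.
Hence P(urn B | data) = (0.0043732) / (0.064703) = 0.067588.

0.0676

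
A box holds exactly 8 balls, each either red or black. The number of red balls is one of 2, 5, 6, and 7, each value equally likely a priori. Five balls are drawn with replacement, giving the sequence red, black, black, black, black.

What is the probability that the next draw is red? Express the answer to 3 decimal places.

The likelihood of the observed sequence under each hypothesis: P(data | r = 2) = (2/8)(6/8)(6/8)(6/8)(6/8) = 0.079102; P(data | r = 5) = (5/8)(3/8)(3/8)(3/8)(3/8) = 0.01236; P(data | r = 6) = (6/8)(2/8)(2/8)(2/8)(2/8) = 0.0029297; P(data | r = 7) = (7/8)(1/8)(1/8)(1/8)(1/8) = 0.00021362.
Multiplying each by its prior: 1/4 · 0.079102 = 0.019775, 1/4 · 0.01236 = 0.0030899, 1/4 · 0.0029297 = 0.00073242, 1/4 · 0.00021362 = 5.3406e-05; with total 0.023651.
The posterior is then P(r = 2 | data) = 0.83613, P(r = 5 | data) = 0.13065, P(r = 6 | data) = 0.030968, P(r = 7 | data) = 0.0022581.
The predictive probability is P(red next | data) = (1/4)(0.83613) + (5/8)(0.13065) + (3/4)(0.030968) + (7/8)(0.0022581) = 0.31589.

0.316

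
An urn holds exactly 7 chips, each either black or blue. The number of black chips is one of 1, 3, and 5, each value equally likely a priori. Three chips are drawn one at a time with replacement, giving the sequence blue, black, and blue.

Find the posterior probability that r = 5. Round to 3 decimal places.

0.192

The likelihood of the observed sequence under each hypothesis: P(data | r = 1) = (6/7)(1/7)(6/7) = 0.10496; P(data | r = 3) = (4/7)(3/7)(4/7) = 0.13994; P(data | r = 5) = (2/7)(5/7)(2/7) = 0.058309.
Multiplying each by its prior: 1/3 · 0.10496 = 0.034985, 1/3 · 0.13994 = 0.046647, 1/3 · 0.058309 = 0.019436; with total 0.10107.
Hence P(r = 5 | data) = (0.019436) / (0.10107) = 0.19231.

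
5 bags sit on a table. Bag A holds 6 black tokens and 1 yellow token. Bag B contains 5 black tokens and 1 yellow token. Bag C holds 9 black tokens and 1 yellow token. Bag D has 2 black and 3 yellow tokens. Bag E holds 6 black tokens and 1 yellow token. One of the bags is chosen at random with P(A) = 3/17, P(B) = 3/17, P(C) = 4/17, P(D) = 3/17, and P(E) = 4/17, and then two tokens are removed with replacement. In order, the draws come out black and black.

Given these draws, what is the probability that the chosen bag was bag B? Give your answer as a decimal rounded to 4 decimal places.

0.1903

For each hypothesis, P(data | H) works out to: P(data | bag A) = (6/7)(6/7) = 0.73469; P(data | bag B) = (5/6)(5/6) = 0.69444; P(data | bag C) = (9/10)(9/10) = 0.81; P(data | bag D) = (2/5)(2/5) = 0.16; P(data | bag E) = (6/7)(6/7) = 0.73469.
Weighting by the prior gives 3/17 · 0.73469 = 0.12965, 3/17 · 0.69444 = 0.12255, 4/17 · 0.81 = 0.19059, 3/17 · 0.16 = 0.028235, 4/17 · 0.73469 = 0.17287; summing to 0.64389.
Therefore the posterior P(bag B | data) = (0.12255) / (0.64389) = 0.19032.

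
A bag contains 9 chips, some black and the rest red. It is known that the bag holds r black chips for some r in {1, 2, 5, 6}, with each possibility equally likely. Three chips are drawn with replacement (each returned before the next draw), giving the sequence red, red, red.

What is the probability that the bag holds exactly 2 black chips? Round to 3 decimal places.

0.363

Under each hypothesis, the probability of the observed sequence is: P(data | r = 1) = (8/9)(8/9)(8/9) = 0.70233; P(data | r = 2) = (7/9)(7/9)(7/9) = 0.47051; P(data | r = 5) = (4/9)(4/9)(4/9) = 0.087791; P(data | r = 6) = (3/9)(3/9)(3/9) = 0.037037.
Weighting by the prior gives 1/4 · 0.70233 = 0.17558, 1/4 · 0.47051 = 0.11763, 1/4 · 0.087791 = 0.021948, 1/4 · 0.037037 = 0.0092593; with total 0.32442.
By Bayes' rule, P(r = 2 | data) = (0.11763) / (0.32442) = 0.36258.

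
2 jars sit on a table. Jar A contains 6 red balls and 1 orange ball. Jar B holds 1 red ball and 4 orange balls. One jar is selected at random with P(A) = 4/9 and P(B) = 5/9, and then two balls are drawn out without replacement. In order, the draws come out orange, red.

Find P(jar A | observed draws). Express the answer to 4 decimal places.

0.3636

Under each hypothesis, the probability of the observed sequence is: P(data | jar A) = (1/7)(6/6) = 1/7; P(data | jar B) = (4/5)(1/4) = 1/5.
Multiplying each by its prior: 4/9 · 1/7 = 4/63, 5/9 · 1/5 = 1/9; with total 11/63.
Therefore the posterior P(jar A | data) = (4/63) / (11/63) = 4/11.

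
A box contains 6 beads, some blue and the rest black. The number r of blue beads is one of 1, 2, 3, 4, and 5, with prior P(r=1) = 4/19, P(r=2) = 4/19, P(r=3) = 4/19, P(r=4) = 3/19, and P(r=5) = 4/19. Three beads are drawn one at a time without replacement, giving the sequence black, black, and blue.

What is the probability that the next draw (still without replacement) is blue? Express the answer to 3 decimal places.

For each hypothesis, P(data | H) works out to: P(data | r = 1) = (5/6)(4/5)(1/4) = 1/6; P(data | r = 2) = (4/6)(3/5)(2/4) = 1/5; P(data | r = 3) = (3/6)(2/5)(3/4) = 3/20; P(data | r = 4) = (2/6)(1/5)(4/4) = 1/15; P(data | r = 5) = (1/6)(0/5) = 0.
The prior-weighted likelihoods are 4/19 · 1/6 = 2/57, 4/19 · 1/5 = 4/95, 4/19 · 3/20 = 3/95, 3/19 · 1/15 = 1/95, 4/19 · 0 = 0; with total 34/285.
The posterior is then P(r = 1 | data) = 5/17, P(r = 2 | data) = 6/17, P(r = 3 | data) = 9/34, P(r = 4 | data) = 3/34, P(r = 5 | data) = 0.
The predictive probability is P(blue next | data) = (0)(5/17) + (1/3)(6/17) + (2/3)(9/34) + (1)(3/34) = 13/34.

0.382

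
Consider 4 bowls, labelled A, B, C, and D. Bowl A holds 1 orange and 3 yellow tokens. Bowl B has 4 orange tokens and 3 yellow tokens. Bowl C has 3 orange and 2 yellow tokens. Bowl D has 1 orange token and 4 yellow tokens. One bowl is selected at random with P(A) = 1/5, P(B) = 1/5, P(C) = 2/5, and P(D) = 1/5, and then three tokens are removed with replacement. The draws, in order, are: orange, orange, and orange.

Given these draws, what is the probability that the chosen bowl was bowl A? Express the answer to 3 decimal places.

The likelihood of the observed sequence under each hypothesis: P(data | bowl A) = (1/4)(1/4)(1/4) = 0.015625; P(data | bowl B) = (4/7)(4/7)(4/7) = 0.18659; P(data | bowl C) = (3/5)(3/5)(3/5) = 0.216; P(data | bowl D) = (1/5)(1/5)(1/5) = 0.008.
The prior-weighted likelihoods are 1/5 · 0.015625 = 0.003125, 1/5 · 0.18659 = 0.037318, 2/5 · 0.216 = 0.0864, 1/5 · 0.008 = 0.0016; with total 0.12844.
Therefore the posterior P(bowl A | data) = (0.003125) / (0.12844) = 0.02433.

0.024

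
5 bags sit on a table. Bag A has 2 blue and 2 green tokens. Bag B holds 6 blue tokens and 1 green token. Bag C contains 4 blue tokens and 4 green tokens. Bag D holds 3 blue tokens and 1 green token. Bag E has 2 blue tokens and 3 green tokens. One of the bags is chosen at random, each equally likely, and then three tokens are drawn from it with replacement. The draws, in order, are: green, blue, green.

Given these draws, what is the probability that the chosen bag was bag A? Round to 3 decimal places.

0.273

For each hypothesis, P(data | H) works out to: P(data | bag A) = (2/4)(2/4)(2/4) = 0.125; P(data | bag B) = (1/7)(6/7)(1/7) = 0.017493; P(data | bag C) = (4/8)(4/8)(4/8) = 0.125; P(data | bag D) = (1/4)(3/4)(1/4) = 0.046875; P(data | bag E) = (3/5)(2/5)(3/5) = 0.144.
Multiplying each by its prior: 1/5 · 0.125 = 0.025, 1/5 · 0.017493 = 0.0034985, 1/5 · 0.125 = 0.025, 1/5 · 0.046875 = 0.009375, 1/5 · 0.144 = 0.0288; these sum to 0.091674.
By Bayes' rule, P(bag A | data) = (0.025) / (0.091674) = 0.27271.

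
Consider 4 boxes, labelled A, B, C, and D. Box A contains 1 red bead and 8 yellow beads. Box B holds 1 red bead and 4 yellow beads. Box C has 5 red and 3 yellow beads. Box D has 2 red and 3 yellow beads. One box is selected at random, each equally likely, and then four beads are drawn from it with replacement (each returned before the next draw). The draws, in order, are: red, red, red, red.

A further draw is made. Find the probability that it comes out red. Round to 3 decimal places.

The likelihood of the observed sequence under each hypothesis: P(data | box A) = (1/9)(1/9)(1/9)(1/9) = 0.00015242; P(data | box B) = (1/5)(1/5)(1/5)(1/5) = 0.0016; P(data | box C) = (5/8)(5/8)(5/8)(5/8) = 0.15259; P(data | box D) = (2/5)(2/5)(2/5)(2/5) = 0.0256.
The prior-weighted likelihoods are 1/4 · 0.00015242 = 3.8104e-05, 1/4 · 0.0016 = 0.0004, 1/4 · 0.15259 = 0.038147, 1/4 · 0.0256 = 0.0064; summing to 0.044985.
The posterior is then P(box A | data) = 0.00084704, P(box B | data) = 0.0088918, P(box C | data) = 0.84799, P(box D | data) = 0.14227.
So P(red next | data) = Σ P(red next | H) P(H | data) = (1/9)(0.00084704) + (1/5)(0.0088918) + (5/8)(0.84799) + (2/5)(0.14227) = 0.58878.

0.589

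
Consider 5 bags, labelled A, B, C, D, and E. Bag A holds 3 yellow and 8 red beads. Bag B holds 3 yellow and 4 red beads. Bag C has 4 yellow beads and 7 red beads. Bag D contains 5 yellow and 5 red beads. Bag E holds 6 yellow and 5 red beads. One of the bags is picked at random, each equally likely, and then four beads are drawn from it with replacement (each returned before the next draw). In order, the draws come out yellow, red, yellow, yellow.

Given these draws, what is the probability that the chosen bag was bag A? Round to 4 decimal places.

0.0651

Compute the likelihood of the observed sequence for each case: P(data | bag A) = (3/11)(8/11)(3/11)(3/11) = 0.014753; P(data | bag B) = (3/7)(4/7)(3/7)(3/7) = 0.044981; P(data | bag C) = (4/11)(7/11)(4/11)(4/11) = 0.030599; P(data | bag D) = (5/10)(5/10)(5/10)(5/10) = 0.0625; P(data | bag E) = (6/11)(5/11)(6/11)(6/11) = 0.073765.
Multiplying each by its prior: 1/5 · 0.014753 = 0.0029506, 1/5 · 0.044981 = 0.0089963, 1/5 · 0.030599 = 0.0061198, 1/5 · 0.0625 = 0.0125, 1/5 · 0.073765 = 0.014753; with total 0.04532.
So P(bag A | data) = (0.0029506) / (0.04532) = 0.065107.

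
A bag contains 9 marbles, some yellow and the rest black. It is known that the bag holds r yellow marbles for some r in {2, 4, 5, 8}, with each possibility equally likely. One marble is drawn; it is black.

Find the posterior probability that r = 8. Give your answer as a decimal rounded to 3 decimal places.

For each hypothesis, P(data | H) works out to: P(data | r = 2) = (7/9) = 7/9; P(data | r = 4) = (5/9) = 5/9; P(data | r = 5) = (4/9) = 4/9; P(data | r = 8) = (1/9) = 1/9.
Multiplying each by its prior: 1/4 · 7/9 = 7/36, 1/4 · 5/9 = 5/36, 1/4 · 4/9 = 1/9, 1/4 · 1/9 = 1/36; summing to 17/36.
So P(r = 8 | data) = (1/36) / (17/36) = 1/17.

0.059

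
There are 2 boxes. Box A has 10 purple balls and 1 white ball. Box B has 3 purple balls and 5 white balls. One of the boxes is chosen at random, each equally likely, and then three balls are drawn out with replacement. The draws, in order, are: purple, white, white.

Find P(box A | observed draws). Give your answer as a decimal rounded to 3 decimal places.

0.049

Compute the likelihood of the observed sequence for each case: P(data | box A) = (10/11)(1/11)(1/11) = 0.0075131; P(data | box B) = (3/8)(5/8)(5/8) = 0.14648.
Multiplying each by its prior: 1/2 · 0.0075131 = 0.0037566, 1/2 · 0.14648 = 0.073242; these sum to 0.076999.
So P(box A | data) = (0.0037566) / (0.076999) = 0.048787.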